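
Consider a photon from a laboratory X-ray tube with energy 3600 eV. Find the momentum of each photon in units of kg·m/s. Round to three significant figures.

1.92 × 10^-24 kg·m/s

Use c = 2.99792458 × 10^8 m/s, 1 eV = 1.602176634 × 10^-19 J.
In SI units: E = 3600 eV = 5.7678 × 10^-16 J.
Since p = E/c for a photon, p = 1.924 × 10^-24 kg·m/s.
So p ≈ 1.92 × 10^-24 kg·m/s.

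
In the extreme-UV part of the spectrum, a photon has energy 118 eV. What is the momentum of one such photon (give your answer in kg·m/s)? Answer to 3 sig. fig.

6.31 × 10^-26 kg·m/s

Take c = 2.99792458 × 10^8 m/s, 1 eV = 1.602176634 × 10^-19 J.
Convert to SI: E = 118 eV = 1.8906 × 10^-17 J.
Apply p = E/c: p = 6.306 × 10^-26 kg·m/s.
So p ≈ 6.31 × 10^-26 kg·m/s.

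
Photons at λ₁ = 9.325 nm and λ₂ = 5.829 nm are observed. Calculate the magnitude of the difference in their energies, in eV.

Using E = hc/λ: E₁ = 2.1302 × 10^-17 J, E₂ = 3.4079 × 10^-17 J.
|ΔE| = |2.1302 × 10^-17 − 3.4079 × 10^-17| = 1.28 × 10^-17 J = 79.7 eV.

79.7 eV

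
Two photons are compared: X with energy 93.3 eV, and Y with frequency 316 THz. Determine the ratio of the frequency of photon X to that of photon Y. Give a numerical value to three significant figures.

f_X = 2.256e16 Hz (from energy = 93.3 eV, via f = E/h).
f_Y = 3.160e14 Hz (from frequency = 316 THz, via f given directly).
Ratio = 2.256e16 / 3.160e14 = 71.4.

71.4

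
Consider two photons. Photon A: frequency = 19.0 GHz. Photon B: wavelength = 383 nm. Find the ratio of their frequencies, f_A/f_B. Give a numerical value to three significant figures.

f_A = 1.900 × 10^10 Hz (from frequency = 19.0 GHz, via f given directly).
f_B = 7.827 × 10^14 Hz (from wavelength = 383 nm, via f = c/λ).
Ratio = 1.900 × 10^10 / 7.827 × 10^14 = 2.43 × 10^-5.

2.43 × 10^-5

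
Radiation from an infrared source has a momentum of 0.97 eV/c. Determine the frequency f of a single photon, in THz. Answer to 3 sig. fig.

Convert to SI: p = 0.97 eV/c = 5.1840·10^-28 kg·m/s.
The photon relation is f = pc/h, giving f = 2.345·10^14 Hz.
Converting to THz: f = 234.5 THz ≈ 235 THz.

235 THz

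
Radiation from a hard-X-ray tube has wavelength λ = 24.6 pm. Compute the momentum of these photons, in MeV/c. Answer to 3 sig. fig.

0.0504 MeV/c

(h = 6.62607015e-34 J·s, c = 2.99792458e8 m/s, 1 eV = 1.602176634e-19 J.)
Convert to SI: λ = 24.6 pm = 2.46e-11 m.
For a photon p = h/λ, so p = 2.694e-23 kg·m/s.
Converting to MeV/c: p = 0.05040 MeV/c ≈ 0.0504 MeV/c.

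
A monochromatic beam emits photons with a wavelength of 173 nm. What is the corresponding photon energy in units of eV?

Take h = 6.62607015e-34 J·s, c = 2.99792458e8 m/s, 1 eV = 1.602176634e-19 J.
Convert to SI: λ = 173 nm = 1.73e-7 m.
For a photon E = hc/λ, so E = 1.148e-18 J.
Converting to eV: E = 7.167 eV ≈ 7.17 eV.

7.17 eV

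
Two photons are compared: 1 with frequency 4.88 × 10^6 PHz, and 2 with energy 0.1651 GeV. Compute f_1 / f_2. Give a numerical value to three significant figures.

0.122

f_1 = 4.880 × 10^21 Hz (from frequency = 4.88 × 10^6 PHz, via f given directly).
f_2 = 3.992 × 10^22 Hz (from energy = 0.1651 GeV, via f = E/h).
Ratio = 4.880 × 10^21 / 3.992 × 10^22 = 0.122.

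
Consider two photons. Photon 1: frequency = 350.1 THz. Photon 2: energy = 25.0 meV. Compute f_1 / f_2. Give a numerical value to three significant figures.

57.9

f_1 = 3.501e14 Hz (from frequency = 350.1 THz, via f given directly).
f_2 = 6.045e12 Hz (from energy = 25.0 meV, via f = E/h).
Ratio = 3.501e14 / 6.045e12 = 57.9.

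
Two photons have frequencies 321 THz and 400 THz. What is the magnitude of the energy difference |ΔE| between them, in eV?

0.327 eV

Using E = hf: E₁ = 2.127e-19 J, E₂ = 2.650e-19 J.
|ΔE| = |2.127e-19 − 2.650e-19| = 5.23e-20 J = 0.327 eV.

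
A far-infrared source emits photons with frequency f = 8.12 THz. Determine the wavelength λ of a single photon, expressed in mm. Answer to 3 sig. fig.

(c = 2.99792458·10^8 m/s.)
Convert to SI: f = 8.12 THz = 8.12·10^12 Hz.
For a photon λ = c/f, so λ = 3.692·10^-5 m.
Converting to mm: λ = 0.03692 mm ≈ 0.0369 mm.

0.0369 mm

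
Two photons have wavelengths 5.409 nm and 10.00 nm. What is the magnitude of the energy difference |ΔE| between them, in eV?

Using E = hc/λ: E₁ = 3.6725e-17 J, E₂ = 1.9864e-17 J.
|ΔE| = |3.6725e-17 − 1.9864e-17| = 1.69e-17 J = 105 eV.

105 eV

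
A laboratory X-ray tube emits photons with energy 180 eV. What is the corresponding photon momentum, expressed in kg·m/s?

Take c = 2.99792458e8 m/s, 1 eV = 1.602176634e-19 J.
Convert to SI: E = 180 eV = 2.8839e-17 J.
For a photon p = E/c, so p = 9.620e-26 kg·m/s.
So p ≈ 9.62e-26 kg·m/s.

9.62e-26 kg·m/s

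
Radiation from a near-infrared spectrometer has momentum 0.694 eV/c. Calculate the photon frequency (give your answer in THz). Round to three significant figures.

168 THz

First convert: p = 0.694 eV/c = 3.7089 × 10^-28 kg·m/s.
The photon relation is f = pc/h, giving f = 1.678 × 10^14 Hz.
Converting to THz: f = 167.8 THz ≈ 168 THz.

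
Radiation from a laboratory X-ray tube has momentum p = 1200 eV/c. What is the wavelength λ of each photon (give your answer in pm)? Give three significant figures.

Convert to SI: p = 1200 eV/c = 6.4131e-25 kg·m/s.
For a photon λ = h/p, so λ = 1.033e-9 m.
Converting to pm: λ = 1033 pm ≈ 1030 pm.

1030 pm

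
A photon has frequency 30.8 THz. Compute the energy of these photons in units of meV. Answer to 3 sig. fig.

In SI units: f = 30.8 THz = 3.08·10^13 Hz.
Since E = hf for a photon, E = 2.041·10^-20 J.
Converting to meV: E = 127.4 meV ≈ 127 meV.

127 meV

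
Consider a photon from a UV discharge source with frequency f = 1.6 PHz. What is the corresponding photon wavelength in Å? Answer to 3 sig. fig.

1870 Å

In SI units: f = 1.6 PHz = 1.6e15 Hz.
For a photon λ = c/f, so λ = 1.874e-7 m.
Converting to Å: λ = 1874 Å ≈ 1870 Å.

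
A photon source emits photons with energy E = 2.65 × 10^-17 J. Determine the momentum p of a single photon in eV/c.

For a photon p = E/c, so p = 8.839 × 10^-26 kg·m/s.
Converting to eV/c: p = 165.4 eV/c ≈ 165 eV/c.

165 eV/c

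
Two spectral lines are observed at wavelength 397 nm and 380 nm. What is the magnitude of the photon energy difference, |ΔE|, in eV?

0.140 eV

Using E = hc/λ: E₁ = 5.004 × 10^-19 J, E₂ = 5.227 × 10^-19 J.
|ΔE| = |5.004 × 10^-19 − 5.227 × 10^-19| = 2.24 × 10^-20 J = 0.140 eV.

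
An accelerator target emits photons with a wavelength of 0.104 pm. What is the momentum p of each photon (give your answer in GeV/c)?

Convert to SI: λ = 0.104 pm = 1.04e-13 m.
For a photon p = h/λ, so p = 6.371e-21 kg·m/s.
Converting to GeV/c: p = 0.01192 GeV/c ≈ 0.0119 GeV/c.

0.0119 GeV/c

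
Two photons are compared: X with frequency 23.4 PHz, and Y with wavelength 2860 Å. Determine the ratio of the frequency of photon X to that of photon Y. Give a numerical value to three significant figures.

f_X = 2.340e16 Hz (from frequency = 23.4 PHz, via f given directly).
f_Y = 1.048e15 Hz (from wavelength = 2860 Å, via f = c/λ).
Ratio = 2.340e16 / 1.048e15 = 22.3.

22.3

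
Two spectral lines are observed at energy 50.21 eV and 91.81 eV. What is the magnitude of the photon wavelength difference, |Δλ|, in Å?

Using λ = hc/E: λ₁ = 2.4693 × 10^-8 m, λ₂ = 1.3504 × 10^-8 m.
|Δλ| = |2.4693 × 10^-8 − 1.3504 × 10^-8| = 1.12 × 10^-8 m = 112 Å.

112 Å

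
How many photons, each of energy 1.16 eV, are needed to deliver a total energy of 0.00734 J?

3.95 × 10^16 photons

Per-photon energy: E = 1.859 × 10^-19 J (from energy = 1.16 eV).
N = E_total / E_photon = 0.00734 J / 1.859 × 10^-19 J = 3.95 × 10^16.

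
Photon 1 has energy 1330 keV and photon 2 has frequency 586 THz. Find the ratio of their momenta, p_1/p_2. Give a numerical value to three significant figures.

5.49e5

p_1 = 7.108e-22 kg·m/s (from energy = 1330 keV, via p = E/c).
p_2 = 1.295e-27 kg·m/s (from frequency = 586 THz, via p = hf/c).
Ratio = 7.108e-22 / 1.295e-27 = 5.49e5.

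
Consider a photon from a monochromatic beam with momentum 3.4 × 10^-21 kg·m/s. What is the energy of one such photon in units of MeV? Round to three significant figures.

6.36 MeV

Use c = 2.99792458 × 10^8 m/s, 1 eV = 1.602176634 × 10^-19 J.
Apply E = pc: E = 1.019 × 10^-12 J.
Converting to MeV: E = 6.362 MeV ≈ 6.36 MeV.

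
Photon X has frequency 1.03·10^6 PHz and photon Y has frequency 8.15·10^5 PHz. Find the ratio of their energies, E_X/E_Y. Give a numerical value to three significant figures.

E_X = 6.825·10^-13 J (from frequency = 1.03·10^6 PHz, via E = hf).
E_Y = 5.400·10^-13 J (from frequency = 8.15·10^5 PHz, via E = hf).
Ratio = 6.825·10^-13 / 5.400·10^-13 = 1.26.

1.26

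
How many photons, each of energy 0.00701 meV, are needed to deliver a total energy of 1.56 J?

Per-photon energy: E = 1.123 × 10^-24 J (from energy = 0.00701 meV).
N = E_total / E_photon = 1.56 J / 1.123 × 10^-24 J = 1.39 × 10^24.

1.39 × 10^24 photons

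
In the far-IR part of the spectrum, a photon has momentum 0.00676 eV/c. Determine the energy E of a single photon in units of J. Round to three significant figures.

Convert to SI: p = 0.00676 eV/c = 3.6127 × 10^-30 kg·m/s.
For a photon E = pc, so E = 1.083 × 10^-21 J.
So E ≈ 1.08 × 10^-21 J.

1.08 × 10^-21 J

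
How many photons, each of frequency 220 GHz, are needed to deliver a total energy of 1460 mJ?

1.00 × 10^22 photons

Per-photon energy: E = 1.458 × 10^-22 J (from frequency = 220 GHz).
N = E_total / E_photon = 1.46 J / 1.458 × 10^-22 J = 1.00 × 10^22.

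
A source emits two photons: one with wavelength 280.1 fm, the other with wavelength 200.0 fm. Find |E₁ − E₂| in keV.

1770 keV

Using E = hc/λ: E₁ = 7.0919 × 10^-13 J, E₂ = 9.9322 × 10^-13 J.
|ΔE| = |7.0919 × 10^-13 − 9.9322 × 10^-13| = 2.84 × 10^-13 J = 1770 keV.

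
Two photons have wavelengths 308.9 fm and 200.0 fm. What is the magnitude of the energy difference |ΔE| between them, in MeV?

2.19 MeV

Using E = hc/λ: E₁ = 6.4307e-13 J, E₂ = 9.9322e-13 J.
|ΔE| = |6.4307e-13 − 9.9322e-13| = 3.50e-13 J = 2.19 MeV.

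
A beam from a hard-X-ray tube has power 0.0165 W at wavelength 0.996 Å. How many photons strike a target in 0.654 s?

5.41 × 10^12 photons

Total energy: E_total = P·t = 0.0165 × 0.654 = 0.01079 J.
Per-photon energy: E = 1.994 × 10^-15 J.
N = E_total / E_photon = 5.41 × 10^12.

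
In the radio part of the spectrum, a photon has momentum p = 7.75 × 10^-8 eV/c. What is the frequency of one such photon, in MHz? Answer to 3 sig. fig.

Convert to SI: p = 7.75 × 10^-8 eV/c = 4.1418 × 10^-35 kg·m/s.
Apply f = pc/h: f = 1.874 × 10^7 Hz.
Converting to MHz: f = 18.74 MHz ≈ 18.7 MHz.

18.7 MHz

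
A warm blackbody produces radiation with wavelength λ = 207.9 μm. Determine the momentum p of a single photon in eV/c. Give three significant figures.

5.96 × 10^-3 eV/c

Take h = 6.62607015 × 10^-34 J·s, c = 2.99792458 × 10^8 m/s, 1 eV = 1.602176634 × 10^-19 J.
Convert to SI: λ = 207.9 μm = 2.079 × 10^-4 m.
For a photon p = h/λ, so p = 3.187 × 10^-30 kg·m/s.
Converting to eV/c: p = 0.005964 eV/c ≈ 5.96 × 10^-3 eV/c.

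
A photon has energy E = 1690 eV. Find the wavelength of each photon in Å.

First convert: E = 1690 eV = 2.7077e-16 J.
Since λ = hc/E for a photon, λ = 7.336e-10 m.
Converting to Å: λ = 7.336 Å ≈ 7.34 Å.

7.34 Å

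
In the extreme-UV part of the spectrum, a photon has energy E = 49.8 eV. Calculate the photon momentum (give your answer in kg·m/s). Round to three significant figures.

Use c = 2.99792458 × 10^8 m/s, 1 eV = 1.602176634 × 10^-19 J.
In SI units: E = 49.8 eV = 7.9788 × 10^-18 J.
For a photon p = E/c, so p = 2.661 × 10^-26 kg·m/s.
So p ≈ 2.66 × 10^-26 kg·m/s.

2.66 × 10^-26 kg·m/s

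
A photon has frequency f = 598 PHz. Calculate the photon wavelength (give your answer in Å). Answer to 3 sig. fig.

5.01 Å

First convert: f = 598 PHz = 5.98e17 Hz.
Apply λ = c/f: λ = 5.013e-10 m.
Converting to Å: λ = 5.013 Å ≈ 5.01 Å.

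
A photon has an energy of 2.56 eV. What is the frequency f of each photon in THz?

Use h = 6.62607015·10^-34 J·s, 1 eV = 1.602176634·10^-19 J.
First convert: E = 2.56 eV = 4.1016·10^-19 J.
Apply f = E/h: f = 6.190·10^14 Hz.
Converting to THz: f = 619.0 THz ≈ 619 THz.

619 THz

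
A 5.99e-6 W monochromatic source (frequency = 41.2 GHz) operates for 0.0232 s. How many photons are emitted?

5.09e15 photons

Total energy: E_total = P·t = 5.99e-6 × 0.0232 = 1.390e-7 J.
Per-photon energy: E = 2.730e-23 J.
N = E_total / E_photon = 5.09e15.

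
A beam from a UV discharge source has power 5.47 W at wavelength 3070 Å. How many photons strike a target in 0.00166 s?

Total energy: E_total = P·t = 5.47 × 0.00166 = 0.009080 J.
Per-photon energy: E = 6.471e-19 J.
N = E_total / E_photon = 1.40e16.

1.40e16 photons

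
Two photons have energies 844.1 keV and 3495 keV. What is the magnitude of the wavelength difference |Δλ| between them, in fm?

1110 fm

Using λ = hc/E: λ₁ = 1.4688e-12 m, λ₂ = 3.5475e-13 m.
|Δλ| = |1.4688e-12 − 3.5475e-13| = 1.11e-12 m = 1110 fm.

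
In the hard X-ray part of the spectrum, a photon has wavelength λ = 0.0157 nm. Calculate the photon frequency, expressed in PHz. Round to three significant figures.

In SI units: λ = 0.0157 nm = 1.57 × 10^-11 m.
For a photon f = c/λ, so f = 1.910 × 10^19 Hz.
Converting to PHz: f = 19100 PHz ≈ 1.91 × 10^4 PHz.

1.91 × 10^4 PHz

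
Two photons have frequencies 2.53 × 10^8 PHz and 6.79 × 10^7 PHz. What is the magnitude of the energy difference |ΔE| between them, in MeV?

Using E = hf: E₁ = 1.676 × 10^-10 J, E₂ = 4.499 × 10^-11 J.
|ΔE| = |1.676 × 10^-10 − 4.499 × 10^-11| = 1.23 × 10^-10 J = 766 MeV.

766 MeV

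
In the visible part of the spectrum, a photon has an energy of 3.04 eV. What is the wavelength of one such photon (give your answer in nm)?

In SI units: E = 3.04 eV = 4.8706e-19 J.
Since λ = hc/E for a photon, λ = 4.078e-7 m.
Converting to nm: λ = 407.8 nm ≈ 408 nm.

408 nm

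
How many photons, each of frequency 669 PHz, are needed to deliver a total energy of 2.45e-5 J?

Per-photon energy: E = 4.433e-16 J (from frequency = 669 PHz).
N = E_total / E_photon = 2.45e-5 J / 4.433e-16 J = 5.53e10.

5.53e10 photons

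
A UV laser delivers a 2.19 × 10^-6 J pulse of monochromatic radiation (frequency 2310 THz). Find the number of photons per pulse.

Per-photon energy: E = 1.531 × 10^-18 J (from frequency = 2310 THz).
N = E_total / E_photon = 2.19 × 10^-6 J / 1.531 × 10^-18 J = 1.43 × 10^12.

1.43 × 10^12 photons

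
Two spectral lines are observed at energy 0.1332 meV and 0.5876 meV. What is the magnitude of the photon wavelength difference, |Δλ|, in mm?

7.20 mm

Using λ = hc/E: λ₁ = 0.0093081 m, λ₂ = 0.0021100 m.
|Δλ| = |0.0093081 − 0.0021100| = 0.00720 m = 7.20 mm.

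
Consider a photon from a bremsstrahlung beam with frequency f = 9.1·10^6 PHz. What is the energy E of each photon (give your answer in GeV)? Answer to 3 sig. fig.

First convert: f = 9.1·10^6 PHz = 9.1·10^21 Hz.
Since E = hf for a photon, E = 6.030·10^-12 J.
Converting to GeV: E = 0.03763 GeV ≈ 0.0376 GeV.

0.0376 GeV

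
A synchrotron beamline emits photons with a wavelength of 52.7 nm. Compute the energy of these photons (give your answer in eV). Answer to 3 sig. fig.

23.5 eV

Use h = 6.62607015 × 10^-34 J·s, c = 2.99792458 × 10^8 m/s, 1 eV = 1.602176634 × 10^-19 J.
Convert to SI: λ = 52.7 nm = 5.27 × 10^-8 m.
Apply E = hc/λ: E = 3.769 × 10^-18 J.
Converting to eV: E = 23.53 eV ≈ 23.5 eV.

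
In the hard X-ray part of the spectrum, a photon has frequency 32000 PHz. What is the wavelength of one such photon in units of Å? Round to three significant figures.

Take c = 2.99792458e8 m/s.
First convert: f = 32000 PHz = 3.20e19 Hz.
The photon relation is λ = c/f, giving λ = 9.369e-12 m.
Converting to Å: λ = 0.09369 Å ≈ 0.0937 Å.

0.0937 Å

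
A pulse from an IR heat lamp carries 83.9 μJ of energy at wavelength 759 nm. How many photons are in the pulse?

3.21e14 photons

Per-photon energy: E = 2.617e-19 J (from wavelength = 759 nm).
N = E_total / E_photon = 8.39e-5 J / 2.617e-19 J = 3.21e14.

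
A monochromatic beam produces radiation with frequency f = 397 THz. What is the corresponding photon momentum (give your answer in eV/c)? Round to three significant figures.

In SI units: f = 397 THz = 3.97e14 Hz.
The photon relation is p = hf/c, giving p = 8.775e-28 kg·m/s.
Converting to eV/c: p = 1.642 eV/c ≈ 1.64 eV/c.

1.64 eV/c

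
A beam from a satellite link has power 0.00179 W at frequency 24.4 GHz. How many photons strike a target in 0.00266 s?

Total energy: E_total = P·t = 0.00179 × 0.00266 = 4.761·10^-6 J.
Per-photon energy: E = 1.617·10^-23 J.
N = E_total / E_photon = 2.95·10^17.

2.95·10^17 photons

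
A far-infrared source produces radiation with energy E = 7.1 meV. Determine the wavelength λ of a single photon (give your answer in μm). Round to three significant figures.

Take h = 6.62607015e-34 J·s, c = 2.99792458e8 m/s, 1 eV = 1.602176634e-19 J.
First convert: E = 7.1 meV = 1.1375e-21 J.
For a photon λ = hc/E, so λ = 1.746e-4 m.
Converting to μm: λ = 174.6 μm ≈ 175 μm.

175 μm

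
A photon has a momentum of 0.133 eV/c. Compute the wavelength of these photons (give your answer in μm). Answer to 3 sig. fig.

9.32 μm

Take h = 6.62607015 × 10^-34 J·s, c = 2.99792458 × 10^8 m/s, 1 eV = 1.602176634 × 10^-19 J.
In SI units: p = 0.133 eV/c = 7.1079 × 10^-29 kg·m/s.
For a photon λ = h/p, so λ = 9.322 × 10^-6 m.
Converting to μm: λ = 9.322 μm ≈ 9.32 μm.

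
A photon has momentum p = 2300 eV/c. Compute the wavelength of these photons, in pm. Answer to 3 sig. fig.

Convert to SI: p = 2300 eV/c = 1.2292·10^-24 kg·m/s.
Apply λ = h/p: λ = 5.391·10^-10 m.
Converting to pm: λ = 539.1 pm ≈ 539 pm.

539 pm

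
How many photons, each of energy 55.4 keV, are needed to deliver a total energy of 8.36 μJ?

9.42·10^8 photons

Per-photon energy: E = 8.876·10^-15 J (from energy = 55.4 keV).
N = E_total / E_photon = 8.36·10^-6 J / 8.876·10^-15 J = 9.42·10^8.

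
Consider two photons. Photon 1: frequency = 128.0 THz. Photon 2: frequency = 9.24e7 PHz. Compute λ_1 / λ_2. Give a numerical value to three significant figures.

λ_1 = 2.342e-6 m (from frequency = 128.0 THz, via λ = c/f).
λ_2 = 3.245e-15 m (from frequency = 9.24e7 PHz, via λ = c/f).
Ratio = 2.342e-6 / 3.245e-15 = 7.22e8.

7.22e8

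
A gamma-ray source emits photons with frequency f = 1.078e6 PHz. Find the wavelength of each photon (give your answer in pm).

0.278 pm

Take c = 2.99792458e8 m/s.
First convert: f = 1.078e6 PHz = 1.078e21 Hz.
For a photon λ = c/f, so λ = 2.781e-13 m.
Converting to pm: λ = 0.2781 pm ≈ 0.278 pm.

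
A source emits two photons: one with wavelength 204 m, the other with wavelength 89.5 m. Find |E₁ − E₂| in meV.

Using E = hc/λ: E₁ = 9.737 × 10^-28 J, E₂ = 2.219 × 10^-27 J.
|ΔE| = |9.737 × 10^-28 − 2.219 × 10^-27| = 1.25 × 10^-27 J = 7.78 × 10^-6 meV.

7.78 × 10^-6 meV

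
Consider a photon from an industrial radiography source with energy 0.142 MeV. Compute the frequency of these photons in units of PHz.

3.43e4 PHz

Use h = 6.62607015e-34 J·s, 1 eV = 1.602176634e-19 J.
Convert to SI: E = 0.142 MeV = 2.2751e-14 J.
The photon relation is f = E/h, giving f = 3.434e19 Hz.
Converting to PHz: f = 34340 PHz ≈ 3.43e4 PHz.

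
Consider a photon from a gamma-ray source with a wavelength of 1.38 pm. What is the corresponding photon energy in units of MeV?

0.898 MeV

(h = 6.62607015e-34 J·s, c = 2.99792458e8 m/s, 1 eV = 1.602176634e-19 J.)
In SI units: λ = 1.38 pm = 1.38e-12 m.
The photon relation is E = hc/λ, giving E = 1.439e-13 J.
Converting to MeV: E = 0.8984 MeV ≈ 0.898 MeV.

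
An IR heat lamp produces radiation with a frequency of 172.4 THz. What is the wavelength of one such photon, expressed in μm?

(c = 2.99792458e8 m/s.)
Convert to SI: f = 172.4 THz = 1.724e14 Hz.
Apply λ = c/f: λ = 1.739e-6 m.
Converting to μm: λ = 1.739 μm ≈ 1.74 μm.

1.74 μm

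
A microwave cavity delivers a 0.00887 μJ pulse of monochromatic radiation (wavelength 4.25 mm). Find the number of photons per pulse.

Per-photon energy: E = 4.674e-23 J (from wavelength = 4.25 mm).
N = E_total / E_photon = 8.87e-9 J / 4.674e-23 J = 1.90e14.

1.90e14 photons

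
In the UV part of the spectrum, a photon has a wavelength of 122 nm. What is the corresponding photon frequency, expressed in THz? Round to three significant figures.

2460 THz

(c = 2.99792458 × 10^8 m/s.)
Convert to SI: λ = 122 nm = 1.22 × 10^-7 m.
For a photon f = c/λ, so f = 2.457 × 10^15 Hz.
Converting to THz: f = 2457 THz ≈ 2460 THz.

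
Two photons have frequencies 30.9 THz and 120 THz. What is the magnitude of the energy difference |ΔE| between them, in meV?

368 meV

Using E = hf: E₁ = 2.047·10^-20 J, E₂ = 7.951·10^-20 J.
|ΔE| = |2.047·10^-20 − 7.951·10^-20| = 5.90·10^-20 J = 368 meV.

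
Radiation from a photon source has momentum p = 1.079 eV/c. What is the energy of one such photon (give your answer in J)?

1.73 × 10^-19 J

(c = 2.99792458 × 10^8 m/s, 1 eV = 1.602176634 × 10^-19 J.)
First convert: p = 1.079 eV/c = 5.7665 × 10^-28 kg·m/s.
For a photon E = pc, so E = 1.729 × 10^-19 J.
So E ≈ 1.73 × 10^-19 J.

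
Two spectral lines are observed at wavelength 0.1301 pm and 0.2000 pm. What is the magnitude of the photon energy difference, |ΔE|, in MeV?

Using E = hc/λ: E₁ = 1.5269e-12 J, E₂ = 9.9322e-13 J.
|ΔE| = |1.5269e-12 − 9.9322e-13| = 5.34e-13 J = 3.33 MeV.

3.33 MeV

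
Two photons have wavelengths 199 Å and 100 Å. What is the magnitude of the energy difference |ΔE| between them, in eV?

Using E = hc/λ: E₁ = 9.982e-18 J, E₂ = 1.986e-17 J.
|ΔE| = |9.982e-18 − 1.986e-17| = 9.88e-18 J = 61.7 eV.

61.7 eV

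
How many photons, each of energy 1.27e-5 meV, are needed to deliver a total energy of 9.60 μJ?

4.72e21 photons

Per-photon energy: E = 2.035e-27 J (from energy = 1.27e-5 meV).
N = E_total / E_photon = 9.60e-6 J / 2.035e-27 J = 4.72e21.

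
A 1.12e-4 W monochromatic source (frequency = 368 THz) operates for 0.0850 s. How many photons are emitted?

Total energy: E_total = P·t = 1.12e-4 × 0.0850 = 9.520e-6 J.
Per-photon energy: E = 2.438e-19 J.
N = E_total / E_photon = 3.90e13.

3.90e13 photons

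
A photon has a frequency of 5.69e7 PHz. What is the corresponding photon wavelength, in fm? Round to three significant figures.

5.27 fm

Take c = 2.99792458e8 m/s.
In SI units: f = 5.69e7 PHz = 5.69e22 Hz.
The photon relation is λ = c/f, giving λ = 5.269e-15 m.
Converting to fm: λ = 5.269 fm ≈ 5.27 fm.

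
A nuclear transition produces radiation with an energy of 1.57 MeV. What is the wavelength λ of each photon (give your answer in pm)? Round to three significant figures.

Use h = 6.62607015 × 10^-34 J·s, c = 2.99792458 × 10^8 m/s, 1 eV = 1.602176634 × 10^-19 J.
Convert to SI: E = 1.57 MeV = 2.5154 × 10^-13 J.
The photon relation is λ = hc/E, giving λ = 7.897 × 10^-13 m.
Converting to pm: λ = 0.7897 pm ≈ 0.790 pm.

0.790 pm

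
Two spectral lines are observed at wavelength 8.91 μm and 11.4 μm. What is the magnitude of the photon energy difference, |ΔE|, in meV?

30.4 meV

Using E = hc/λ: E₁ = 2.229e-20 J, E₂ = 1.742e-20 J.
|ΔE| = |2.229e-20 − 1.742e-20| = 4.87e-21 J = 30.4 meV.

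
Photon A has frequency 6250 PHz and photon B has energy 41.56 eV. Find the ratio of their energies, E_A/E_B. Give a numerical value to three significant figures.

622

E_A = 4.141e-15 J (from frequency = 6250 PHz, via E = hf).
E_B = 6.659e-18 J (from energy = 41.56 eV, via E given directly).
Ratio = 4.141e-15 / 6.659e-18 = 622.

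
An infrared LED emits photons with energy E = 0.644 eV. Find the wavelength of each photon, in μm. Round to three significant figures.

In SI units: E = 0.644 eV = 1.0318e-19 J.
Apply λ = hc/E: λ = 1.925e-6 m.
Converting to μm: λ = 1.925 μm ≈ 1.93 μm.

1.93 μm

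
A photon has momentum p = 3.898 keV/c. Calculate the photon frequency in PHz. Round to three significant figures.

(h = 6.62607015 × 10^-34 J·s, c = 2.99792458 × 10^8 m/s, 1 eV = 1.602176634 × 10^-19 J.)
Convert to SI: p = 3.898 keV/c = 2.0832 × 10^-24 kg·m/s.
Since f = pc/h for a photon, f = 9.425 × 10^17 Hz.
Converting to PHz: f = 942.5 PHz ≈ 943 PHz.

943 PHz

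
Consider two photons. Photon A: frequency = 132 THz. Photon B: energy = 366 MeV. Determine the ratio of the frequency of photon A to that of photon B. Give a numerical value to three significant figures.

1.49e-9

f_A = 1.320e14 Hz (from frequency = 132 THz, via f given directly).
f_B = 8.850e22 Hz (from energy = 366 MeV, via f = E/h).
Ratio = 1.320e14 / 8.850e22 = 1.49e-9.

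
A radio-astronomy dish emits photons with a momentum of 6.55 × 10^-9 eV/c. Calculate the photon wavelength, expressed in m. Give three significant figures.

(h = 6.62607015 × 10^-34 J·s, c = 2.99792458 × 10^8 m/s, 1 eV = 1.602176634 × 10^-19 J.)
Convert to SI: p = 6.55 × 10^-9 eV/c = 3.5005 × 10^-36 kg·m/s.
Apply λ = h/p: λ = 189.3 m.
So λ ≈ 189 m.

189 m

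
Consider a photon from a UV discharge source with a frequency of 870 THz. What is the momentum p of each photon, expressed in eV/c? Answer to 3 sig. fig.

(h = 6.62607015·10^-34 J·s, c = 2.99792458·10^8 m/s, 1 eV = 1.602176634·10^-19 J.)
Convert to SI: f = 870 THz = 8.7·10^14 Hz.
Apply p = hf/c: p = 1.923·10^-27 kg·m/s.
Converting to eV/c: p = 3.598 eV/c ≈ 3.60 eV/c.

3.60 eV/c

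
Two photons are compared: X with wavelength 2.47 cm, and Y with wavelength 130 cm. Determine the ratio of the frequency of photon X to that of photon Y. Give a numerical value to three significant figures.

52.6

f_X = 1.214 × 10^10 Hz (from wavelength = 2.47 cm, via f = c/λ).
f_Y = 2.306 × 10^8 Hz (from wavelength = 130 cm, via f = c/λ).
Ratio = 1.214 × 10^10 / 2.306 × 10^8 = 52.6.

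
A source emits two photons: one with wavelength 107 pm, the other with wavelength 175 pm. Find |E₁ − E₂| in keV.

Using E = hc/λ: E₁ = 1.856e-15 J, E₂ = 1.135e-15 J.
|ΔE| = |1.856e-15 − 1.135e-15| = 7.21e-16 J = 4.50 keV.

4.50 keV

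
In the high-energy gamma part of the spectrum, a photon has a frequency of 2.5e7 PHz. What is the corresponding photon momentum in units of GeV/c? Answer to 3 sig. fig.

0.103 GeV/c

First convert: f = 2.5e7 PHz = 2.5e22 Hz.
Apply p = hf/c: p = 5.526e-20 kg·m/s.
Converting to GeV/c: p = 0.1034 GeV/c ≈ 0.103 GeV/c.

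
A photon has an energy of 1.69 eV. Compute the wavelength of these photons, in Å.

7340 Å

Use h = 6.62607015e-34 J·s, c = 2.99792458e8 m/s, 1 eV = 1.602176634e-19 J.
First convert: E = 1.69 eV = 2.7077e-19 J.
Apply λ = hc/E: λ = 7.336e-7 m.
Converting to Å: λ = 7336 Å ≈ 7340 Å.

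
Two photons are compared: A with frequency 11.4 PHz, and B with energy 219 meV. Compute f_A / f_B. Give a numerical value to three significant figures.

215

f_A = 1.140 × 10^16 Hz (from frequency = 11.4 PHz, via f given directly).
f_B = 5.295 × 10^13 Hz (from energy = 219 meV, via f = E/h).
Ratio = 1.140 × 10^16 / 5.295 × 10^13 = 215.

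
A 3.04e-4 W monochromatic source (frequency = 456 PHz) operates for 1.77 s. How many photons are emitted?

Total energy: E_total = P·t = 3.04e-4 × 1.77 = 5.381e-4 J.
Per-photon energy: E = 3.021e-16 J.
N = E_total / E_photon = 1.78e12.

1.78e12 photons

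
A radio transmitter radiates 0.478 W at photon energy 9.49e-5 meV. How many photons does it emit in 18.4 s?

Total energy: E_total = P·t = 0.478 × 18.4 = 8.795 J.
Per-photon energy: E = 1.520e-26 J.
N = E_total / E_photon = 5.78e26.

5.78e26 photons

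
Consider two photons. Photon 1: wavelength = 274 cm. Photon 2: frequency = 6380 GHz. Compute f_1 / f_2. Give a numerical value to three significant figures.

f_1 = 1.094e8 Hz (from wavelength = 274 cm, via f = c/λ).
f_2 = 6.380e12 Hz (from frequency = 6380 GHz, via f given directly).
Ratio = 1.094e8 / 6.380e12 = 1.71e-5.

1.71e-5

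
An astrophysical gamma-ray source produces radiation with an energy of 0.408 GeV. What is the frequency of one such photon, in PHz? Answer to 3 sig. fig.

9.87 × 10^7 PHz

Use h = 6.62607015 × 10^-34 J·s, 1 eV = 1.602176634 × 10^-19 J.
First convert: E = 0.408 GeV = 6.5369 × 10^-11 J.
Since f = E/h for a photon, f = 9.865 × 10^22 Hz.
Converting to PHz: f = 9.865 × 10^7 PHz ≈ 9.87 × 10^7 PHz.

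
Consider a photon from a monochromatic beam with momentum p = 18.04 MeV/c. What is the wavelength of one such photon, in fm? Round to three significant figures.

Take h = 6.62607015 × 10^-34 J·s, c = 2.99792458 × 10^8 m/s, 1 eV = 1.602176634 × 10^-19 J.
In SI units: p = 18.04 MeV/c = 9.6411 × 10^-21 kg·m/s.
The photon relation is λ = h/p, giving λ = 6.873 × 10^-14 m.
Converting to fm: λ = 68.73 fm ≈ 68.7 fm.

68.7 fm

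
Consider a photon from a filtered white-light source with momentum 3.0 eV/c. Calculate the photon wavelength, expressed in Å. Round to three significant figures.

First convert: p = 3.0 eV/c = 1.6033·10^-27 kg·m/s.
Apply λ = h/p: λ = 4.133·10^-7 m.
Converting to Å: λ = 4133 Å ≈ 4130 Å.

4130 Å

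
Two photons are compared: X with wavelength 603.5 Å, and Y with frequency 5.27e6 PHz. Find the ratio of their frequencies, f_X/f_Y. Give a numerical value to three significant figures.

9.43e-7

f_X = 4.968e15 Hz (from wavelength = 603.5 Å, via f = c/λ).
f_Y = 5.270e21 Hz (from frequency = 5.27e6 PHz, via f given directly).
Ratio = 4.968e15 / 5.270e21 = 9.43e-7.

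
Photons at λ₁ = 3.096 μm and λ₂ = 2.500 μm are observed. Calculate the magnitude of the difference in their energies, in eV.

0.0955 eV

Using E = hc/λ: E₁ = 6.4162e-20 J, E₂ = 7.9458e-20 J.
|ΔE| = |6.4162e-20 − 7.9458e-20| = 1.53e-20 J = 0.0955 eV.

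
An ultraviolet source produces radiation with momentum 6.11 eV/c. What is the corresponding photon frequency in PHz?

1.48 PHz

Take h = 6.62607015e-34 J·s, c = 2.99792458e8 m/s, 1 eV = 1.602176634e-19 J.
Convert to SI: p = 6.11 eV/c = 3.2654e-27 kg·m/s.
The photon relation is f = pc/h, giving f = 1.477e15 Hz.
Converting to PHz: f = 1.477 PHz ≈ 1.48 PHz.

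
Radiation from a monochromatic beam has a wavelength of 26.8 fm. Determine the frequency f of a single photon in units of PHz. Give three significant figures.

1.12e7 PHz

First convert: λ = 26.8 fm = 2.68e-14 m.
For a photon f = c/λ, so f = 1.119e22 Hz.
Converting to PHz: f = 1.119e7 PHz ≈ 1.12e7 PHz.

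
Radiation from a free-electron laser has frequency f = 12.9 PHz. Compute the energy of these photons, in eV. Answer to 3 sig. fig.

(h = 6.62607015 × 10^-34 J·s, 1 eV = 1.602176634 × 10^-19 J.)
In SI units: f = 12.9 PHz = 1.29 × 10^16 Hz.
Apply E = hf: E = 8.548 × 10^-18 J.
Converting to eV: E = 53.35 eV ≈ 53.4 eV.

53.4 eV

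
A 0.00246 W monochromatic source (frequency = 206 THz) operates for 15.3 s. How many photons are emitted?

2.76e17 photons

Total energy: E_total = P·t = 0.00246 × 15.3 = 0.03764 J.
Per-photon energy: E = 1.365e-19 J.
N = E_total / E_photon = 2.76e17.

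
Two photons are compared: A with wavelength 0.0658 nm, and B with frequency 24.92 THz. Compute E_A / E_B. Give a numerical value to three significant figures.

1.83 × 10^5

E_A = 3.019 × 10^-15 J (from wavelength = 0.0658 nm, via E = hc/λ).
E_B = 1.651 × 10^-20 J (from frequency = 24.92 THz, via E = hf).
Ratio = 3.019 × 10^-15 / 1.651 × 10^-20 = 1.83 × 10^5.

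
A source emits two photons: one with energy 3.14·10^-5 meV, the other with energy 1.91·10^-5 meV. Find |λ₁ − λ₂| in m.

25.4 m

Using λ = hc/E: λ₁ = 39.49 m, λ₂ = 64.91 m.
|Δλ| = |39.49 − 64.91| = 25.4 m.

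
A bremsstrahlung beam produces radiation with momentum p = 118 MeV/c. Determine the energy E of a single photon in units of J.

Use c = 2.99792458 × 10^8 m/s, 1 eV = 1.602176634 × 10^-19 J.
First convert: p = 118 MeV/c = 6.3063 × 10^-20 kg·m/s.
For a photon E = pc, so E = 1.891 × 10^-11 J.
So E ≈ 1.89 × 10^-11 J.

1.89 × 10^-11 J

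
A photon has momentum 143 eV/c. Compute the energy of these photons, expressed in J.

2.29e-17 J

Use c = 2.99792458e8 m/s, 1 eV = 1.602176634e-19 J.
Convert to SI: p = 143 eV/c = 7.6423e-26 kg·m/s.
Apply E = pc: E = 2.291e-17 J.
So E ≈ 2.29e-17 J.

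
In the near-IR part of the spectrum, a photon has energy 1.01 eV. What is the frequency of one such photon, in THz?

244 THz

(h = 6.62607015·10^-34 J·s, 1 eV = 1.602176634·10^-19 J.)
In SI units: E = 1.01 eV = 1.6182·10^-19 J.
Apply f = E/h: f = 2.442·10^14 Hz.
Converting to THz: f = 244.2 THz ≈ 244 THz.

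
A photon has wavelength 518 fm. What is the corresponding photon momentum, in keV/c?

2390 keV/c

First convert: λ = 518 fm = 5.18e-13 m.
For a photon p = h/λ, so p = 1.279e-21 kg·m/s.
Converting to keV/c: p = 2394 keV/c ≈ 2390 keV/c.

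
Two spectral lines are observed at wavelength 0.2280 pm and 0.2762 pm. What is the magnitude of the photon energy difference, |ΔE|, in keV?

Using E = hc/λ: E₁ = 8.7125e-13 J, E₂ = 7.1921e-13 J.
|ΔE| = |8.7125e-13 − 7.1921e-13| = 1.52e-13 J = 949 keV.

949 keV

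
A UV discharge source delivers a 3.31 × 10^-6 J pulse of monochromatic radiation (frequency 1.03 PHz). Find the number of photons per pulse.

4.85 × 10^12 photons

Per-photon energy: E = 6.825 × 10^-19 J (from frequency = 1.03 PHz).
N = E_total / E_photon = 3.31 × 10^-6 J / 6.825 × 10^-19 J = 4.85 × 10^12.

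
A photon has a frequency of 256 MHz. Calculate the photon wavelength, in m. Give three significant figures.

Take c = 2.99792458e8 m/s.
In SI units: f = 256 MHz = 2.56e8 Hz.
For a photon λ = c/f, so λ = 1.171 m.
So λ ≈ 1.17 m.

1.17 m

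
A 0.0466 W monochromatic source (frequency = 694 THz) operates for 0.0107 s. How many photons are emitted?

Total energy: E_total = P·t = 0.0466 × 0.0107 = 4.986e-4 J.
Per-photon energy: E = 4.598e-19 J.
N = E_total / E_photon = 1.08e15.

1.08e15 photons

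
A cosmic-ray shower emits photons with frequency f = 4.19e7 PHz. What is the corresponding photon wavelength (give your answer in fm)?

7.15 fm

First convert: f = 4.19e7 PHz = 4.19e22 Hz.
Apply λ = c/f: λ = 7.155e-15 m.
Converting to fm: λ = 7.155 fm ≈ 7.15 fm.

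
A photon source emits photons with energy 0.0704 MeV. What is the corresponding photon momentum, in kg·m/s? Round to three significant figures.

3.76·10^-23 kg·m/s

First convert: E = 0.0704 MeV = 1.1279·10^-14 J.
Since p = E/c for a photon, p = 3.762·10^-23 kg·m/s.
So p ≈ 3.76·10^-23 kg·m/s.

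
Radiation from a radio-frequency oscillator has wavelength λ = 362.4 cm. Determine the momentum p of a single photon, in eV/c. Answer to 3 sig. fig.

Use h = 6.62607015e-34 J·s, c = 2.99792458e8 m/s, 1 eV = 1.602176634e-19 J.
First convert: λ = 362.4 cm = 3.624 m.
Apply p = h/λ: p = 1.828e-34 kg·m/s.
Converting to eV/c: p = 3.421e-7 eV/c ≈ 3.42e-7 eV/c.

3.42e-7 eV/c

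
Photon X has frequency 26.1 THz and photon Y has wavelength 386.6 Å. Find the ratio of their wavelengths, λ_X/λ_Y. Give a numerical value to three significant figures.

λ_X = 1.149e-5 m (from frequency = 26.1 THz, via λ = c/f).
λ_Y = 3.866e-8 m (from wavelength = 386.6 Å, via λ given directly).
Ratio = 1.149e-5 / 3.866e-8 = 297.

297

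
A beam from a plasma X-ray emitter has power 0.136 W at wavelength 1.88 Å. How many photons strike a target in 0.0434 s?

Total energy: E_total = P·t = 0.136 × 0.0434 = 0.005902 J.
Per-photon energy: E = 1.057 × 10^-15 J.
N = E_total / E_photon = 5.59 × 10^12.

5.59 × 10^12 photons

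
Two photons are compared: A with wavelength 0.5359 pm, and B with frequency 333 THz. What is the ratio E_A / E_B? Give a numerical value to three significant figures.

1.68 × 10^6

E_A = 3.707 × 10^-13 J (from wavelength = 0.5359 pm, via E = hc/λ).
E_B = 2.206 × 10^-19 J (from frequency = 333 THz, via E = hf).
Ratio = 3.707 × 10^-13 / 2.206 × 10^-19 = 1.68 × 10^6.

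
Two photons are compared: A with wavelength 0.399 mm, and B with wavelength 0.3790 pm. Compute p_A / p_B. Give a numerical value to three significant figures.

9.50 × 10^-10

p_A = 1.661 × 10^-30 kg·m/s (from wavelength = 0.399 mm, via p = h/λ).
p_B = 1.748 × 10^-21 kg·m/s (from wavelength = 0.3790 pm, via p = h/λ).
Ratio = 1.661 × 10^-30 / 1.748 × 10^-21 = 9.50 × 10^-10.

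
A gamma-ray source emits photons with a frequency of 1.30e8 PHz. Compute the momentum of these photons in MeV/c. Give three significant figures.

538 MeV/c

Convert to SI: f = 1.30e8 PHz = 1.30e23 Hz.
The photon relation is p = hf/c, giving p = 2.873e-19 kg·m/s.
Converting to MeV/c: p = 537.6 MeV/c ≈ 538 MeV/c.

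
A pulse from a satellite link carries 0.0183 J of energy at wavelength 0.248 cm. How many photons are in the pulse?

2.28 × 10^20 photons

Per-photon energy: E = 8.010 × 10^-23 J (from wavelength = 0.248 cm).
N = E_total / E_photon = 0.0183 J / 8.010 × 10^-23 J = 2.28 × 10^20.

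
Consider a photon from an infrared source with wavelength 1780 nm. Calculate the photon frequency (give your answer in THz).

In SI units: λ = 1780 nm = 1.78 × 10^-6 m.
For a photon f = c/λ, so f = 1.684 × 10^14 Hz.
Converting to THz: f = 168.4 THz ≈ 168 THz.

168 THz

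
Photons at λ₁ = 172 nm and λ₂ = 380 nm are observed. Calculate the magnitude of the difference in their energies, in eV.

3.95 eV

Using E = hc/λ: E₁ = 1.155e-18 J, E₂ = 5.227e-19 J.
|ΔE| = |1.155e-18 − 5.227e-19| = 6.32e-19 J = 3.95 eV.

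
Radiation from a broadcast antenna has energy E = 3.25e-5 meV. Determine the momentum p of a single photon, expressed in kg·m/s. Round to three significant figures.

1.74e-35 kg·m/s

First convert: E = 3.25e-5 meV = 5.2071e-27 J.
The photon relation is p = E/c, giving p = 1.737e-35 kg·m/s.
So p ≈ 1.74e-35 kg·m/s.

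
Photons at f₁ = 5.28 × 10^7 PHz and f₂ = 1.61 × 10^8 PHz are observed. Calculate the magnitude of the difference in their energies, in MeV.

Using E = hf: E₁ = 3.499 × 10^-11 J, E₂ = 1.067 × 10^-10 J.
|ΔE| = |3.499 × 10^-11 − 1.067 × 10^-10| = 7.17 × 10^-11 J = 447 MeV.

447 MeV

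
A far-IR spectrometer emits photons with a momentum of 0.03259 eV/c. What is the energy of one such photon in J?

Take c = 2.99792458 × 10^8 m/s, 1 eV = 1.602176634 × 10^-19 J.
First convert: p = 0.03259 eV/c = 1.7417 × 10^-29 kg·m/s.
Apply E = pc: E = 5.221 × 10^-21 J.
So E ≈ 5.22 × 10^-21 J.

5.22 × 10^-21 J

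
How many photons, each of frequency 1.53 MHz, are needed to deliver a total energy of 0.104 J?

1.03·10^26 photons

Per-photon energy: E = 1.014·10^-27 J (from frequency = 1.53 MHz).
N = E_total / E_photon = 0.104 J / 1.014·10^-27 J = 1.03·10^26.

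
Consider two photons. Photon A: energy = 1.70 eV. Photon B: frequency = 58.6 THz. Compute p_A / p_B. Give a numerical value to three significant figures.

p_A = 9.085 × 10^-28 kg·m/s (from energy = 1.70 eV, via p = E/c).
p_B = 1.295 × 10^-28 kg·m/s (from frequency = 58.6 THz, via p = hf/c).
Ratio = 9.085 × 10^-28 / 1.295 × 10^-28 = 7.01.

7.01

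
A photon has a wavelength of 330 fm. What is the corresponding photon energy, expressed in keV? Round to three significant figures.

3760 keV

In SI units: λ = 330 fm = 3.3e-13 m.
Apply E = hc/λ: E = 6.020e-13 J.
Converting to keV: E = 3757 keV ≈ 3760 keV.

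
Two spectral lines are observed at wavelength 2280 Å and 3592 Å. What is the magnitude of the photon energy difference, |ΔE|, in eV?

Using E = hc/λ: E₁ = 8.7125 × 10^-19 J, E₂ = 5.5302 × 10^-19 J.
|ΔE| = |8.7125 × 10^-19 − 5.5302 × 10^-19| = 3.18 × 10^-19 J = 1.99 eV.

1.99 eV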